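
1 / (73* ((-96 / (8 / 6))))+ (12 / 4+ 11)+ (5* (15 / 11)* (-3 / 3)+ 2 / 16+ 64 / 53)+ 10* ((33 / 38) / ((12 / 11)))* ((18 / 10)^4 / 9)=64768114979 / 3638794500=17.80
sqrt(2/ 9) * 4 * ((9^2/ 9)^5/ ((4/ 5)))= 98415 * sqrt(2)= 139179.83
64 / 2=32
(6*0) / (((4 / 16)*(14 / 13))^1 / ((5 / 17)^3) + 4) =0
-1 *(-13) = 13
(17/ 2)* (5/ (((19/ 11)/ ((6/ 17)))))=165/ 19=8.68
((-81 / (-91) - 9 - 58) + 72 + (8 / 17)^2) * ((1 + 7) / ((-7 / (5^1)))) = -6429120 / 184093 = -34.92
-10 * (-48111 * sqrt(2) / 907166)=240555 * sqrt(2) / 453583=0.75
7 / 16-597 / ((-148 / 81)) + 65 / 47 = 9141769 / 27824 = 328.56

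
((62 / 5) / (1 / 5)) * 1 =62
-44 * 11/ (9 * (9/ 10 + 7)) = -4840/ 711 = -6.81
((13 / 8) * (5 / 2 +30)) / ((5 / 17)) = 2873 / 16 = 179.56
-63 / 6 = -21 / 2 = -10.50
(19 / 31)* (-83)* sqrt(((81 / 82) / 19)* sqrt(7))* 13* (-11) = 2697.98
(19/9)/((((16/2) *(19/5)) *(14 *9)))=5/9072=0.00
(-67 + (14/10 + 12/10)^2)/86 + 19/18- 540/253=-8710637/4895550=-1.78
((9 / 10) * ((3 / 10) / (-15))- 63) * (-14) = 882.25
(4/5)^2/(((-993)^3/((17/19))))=-272/465094662075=-0.00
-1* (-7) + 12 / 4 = 10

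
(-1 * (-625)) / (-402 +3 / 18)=-1.56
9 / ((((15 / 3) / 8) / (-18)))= -1296 / 5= -259.20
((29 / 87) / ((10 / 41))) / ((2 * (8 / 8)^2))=41 / 60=0.68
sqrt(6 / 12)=sqrt(2) / 2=0.71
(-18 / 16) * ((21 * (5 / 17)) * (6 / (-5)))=567 / 68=8.34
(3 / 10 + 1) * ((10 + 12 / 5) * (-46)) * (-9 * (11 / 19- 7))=-20354724 / 475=-42852.05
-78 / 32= -39 / 16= -2.44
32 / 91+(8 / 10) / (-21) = 428 / 1365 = 0.31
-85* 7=-595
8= 8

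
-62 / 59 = -1.05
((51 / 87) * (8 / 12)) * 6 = 68 / 29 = 2.34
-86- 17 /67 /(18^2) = -1866905 /21708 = -86.00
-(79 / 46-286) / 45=1453 / 230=6.32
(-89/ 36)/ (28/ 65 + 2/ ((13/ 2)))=-5785/ 1728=-3.35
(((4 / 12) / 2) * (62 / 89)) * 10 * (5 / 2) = 775 / 267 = 2.90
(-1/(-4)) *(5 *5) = 25/4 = 6.25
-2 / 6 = -0.33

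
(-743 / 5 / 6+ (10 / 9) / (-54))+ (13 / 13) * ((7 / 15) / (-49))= -421793 / 17010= -24.80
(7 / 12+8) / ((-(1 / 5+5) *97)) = -515 / 30264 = -0.02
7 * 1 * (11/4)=19.25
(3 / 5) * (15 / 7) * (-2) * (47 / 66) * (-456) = 835.01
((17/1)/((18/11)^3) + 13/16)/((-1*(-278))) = 54731/3242592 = 0.02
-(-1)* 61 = 61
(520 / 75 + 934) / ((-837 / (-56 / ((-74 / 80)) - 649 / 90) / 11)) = -13785546049 / 20904075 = -659.47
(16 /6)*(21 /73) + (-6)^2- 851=-59439 /73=-814.23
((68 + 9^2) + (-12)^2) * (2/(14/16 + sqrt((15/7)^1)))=-229712/617 + 37504 * sqrt(105)/617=250.55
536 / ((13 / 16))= 8576 / 13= 659.69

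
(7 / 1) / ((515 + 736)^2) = 7 / 1565001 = 0.00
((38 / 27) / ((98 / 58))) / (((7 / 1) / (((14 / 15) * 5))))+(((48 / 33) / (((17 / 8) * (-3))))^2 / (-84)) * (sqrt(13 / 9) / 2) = 2204 / 3969-2048 * sqrt(13) / 19827423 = 0.55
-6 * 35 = -210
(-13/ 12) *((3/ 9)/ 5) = -13/ 180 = -0.07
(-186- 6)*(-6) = 1152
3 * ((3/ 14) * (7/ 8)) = 9/ 16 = 0.56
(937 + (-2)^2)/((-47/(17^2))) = -271949/47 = -5786.15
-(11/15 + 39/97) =-1652/1455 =-1.14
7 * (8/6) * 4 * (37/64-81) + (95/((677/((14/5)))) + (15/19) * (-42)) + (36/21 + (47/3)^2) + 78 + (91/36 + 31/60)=-43873028827/16207380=-2706.98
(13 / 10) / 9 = 13 / 90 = 0.14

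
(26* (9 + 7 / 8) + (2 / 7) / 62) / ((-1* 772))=-222863 / 670096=-0.33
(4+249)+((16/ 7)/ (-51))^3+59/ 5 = 60241043452/ 227496465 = 264.80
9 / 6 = 3 / 2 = 1.50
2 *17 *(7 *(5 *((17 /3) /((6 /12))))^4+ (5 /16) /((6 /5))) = 3180479691475 /1296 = 2454073836.01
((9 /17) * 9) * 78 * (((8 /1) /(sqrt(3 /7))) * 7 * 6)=707616 * sqrt(21) /17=190747.29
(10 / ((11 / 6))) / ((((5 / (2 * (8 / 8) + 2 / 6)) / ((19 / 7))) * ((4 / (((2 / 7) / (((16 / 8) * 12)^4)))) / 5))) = 95 / 12773376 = 0.00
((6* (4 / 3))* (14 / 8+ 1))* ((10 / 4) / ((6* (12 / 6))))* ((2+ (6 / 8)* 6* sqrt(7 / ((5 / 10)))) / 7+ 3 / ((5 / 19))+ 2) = 165* sqrt(14) / 56+ 5269 / 84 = 73.75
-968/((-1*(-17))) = -968/17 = -56.94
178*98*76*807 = 1069875408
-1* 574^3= -189119224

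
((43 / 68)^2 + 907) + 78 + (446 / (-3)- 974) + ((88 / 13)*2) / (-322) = -137.31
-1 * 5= -5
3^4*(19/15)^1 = 513/5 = 102.60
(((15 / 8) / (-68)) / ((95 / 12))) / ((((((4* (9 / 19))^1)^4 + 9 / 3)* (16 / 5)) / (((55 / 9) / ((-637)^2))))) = -1886225 / 1828224652066176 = -0.00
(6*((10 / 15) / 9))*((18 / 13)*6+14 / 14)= 4.14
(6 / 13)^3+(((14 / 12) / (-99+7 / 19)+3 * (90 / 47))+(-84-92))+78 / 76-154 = -7128472111079 / 22059839724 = -323.14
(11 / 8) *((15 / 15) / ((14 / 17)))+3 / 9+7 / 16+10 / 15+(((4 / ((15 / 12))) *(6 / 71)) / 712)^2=3.11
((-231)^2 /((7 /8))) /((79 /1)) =60984 /79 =771.95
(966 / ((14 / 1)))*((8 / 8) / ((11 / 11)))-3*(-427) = 1350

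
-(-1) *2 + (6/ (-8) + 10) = 45/ 4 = 11.25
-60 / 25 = -2.40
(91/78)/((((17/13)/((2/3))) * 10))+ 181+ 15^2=406.06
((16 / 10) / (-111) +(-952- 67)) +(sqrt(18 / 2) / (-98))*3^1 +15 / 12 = -110722403 / 108780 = -1017.86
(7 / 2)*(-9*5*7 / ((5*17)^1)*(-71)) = 31311 / 34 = 920.91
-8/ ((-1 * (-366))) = -4/ 183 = -0.02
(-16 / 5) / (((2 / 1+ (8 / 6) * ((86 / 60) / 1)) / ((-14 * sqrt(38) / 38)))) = 63 * sqrt(38) / 209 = 1.86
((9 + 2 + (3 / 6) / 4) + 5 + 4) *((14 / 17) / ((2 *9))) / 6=1127 / 7344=0.15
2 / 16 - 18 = -143 / 8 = -17.88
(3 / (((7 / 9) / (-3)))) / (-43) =81 / 301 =0.27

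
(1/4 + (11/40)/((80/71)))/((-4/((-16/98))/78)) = 61659/39200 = 1.57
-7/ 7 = -1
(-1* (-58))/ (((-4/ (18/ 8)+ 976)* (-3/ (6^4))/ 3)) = -21141/ 274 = -77.16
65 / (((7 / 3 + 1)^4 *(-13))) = -81 / 2000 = -0.04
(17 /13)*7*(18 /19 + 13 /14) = 8483 /494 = 17.17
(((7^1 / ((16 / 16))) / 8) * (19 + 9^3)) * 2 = 1309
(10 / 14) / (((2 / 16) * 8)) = 5 / 7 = 0.71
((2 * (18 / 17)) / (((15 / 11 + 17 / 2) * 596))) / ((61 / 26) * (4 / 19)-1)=-48906 / 68707625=-0.00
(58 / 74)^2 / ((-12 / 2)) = -841 / 8214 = -0.10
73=73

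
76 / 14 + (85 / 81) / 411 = 1265653 / 233037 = 5.43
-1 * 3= -3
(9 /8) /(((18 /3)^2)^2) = 1 /1152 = 0.00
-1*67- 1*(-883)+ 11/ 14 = 11435/ 14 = 816.79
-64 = -64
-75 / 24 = -3.12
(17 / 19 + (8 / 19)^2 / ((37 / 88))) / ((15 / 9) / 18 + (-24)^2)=949482 / 415522913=0.00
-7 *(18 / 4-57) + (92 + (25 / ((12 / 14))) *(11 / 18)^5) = 461.99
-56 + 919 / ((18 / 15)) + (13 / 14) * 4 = 29969 / 42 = 713.55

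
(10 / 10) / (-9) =-1 / 9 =-0.11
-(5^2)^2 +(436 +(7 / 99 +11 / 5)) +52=-66691 / 495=-134.73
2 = 2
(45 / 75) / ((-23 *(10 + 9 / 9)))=-3 / 1265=-0.00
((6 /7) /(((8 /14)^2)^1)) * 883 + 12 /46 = 426537 /184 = 2318.14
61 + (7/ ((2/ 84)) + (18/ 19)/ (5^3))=843143/ 2375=355.01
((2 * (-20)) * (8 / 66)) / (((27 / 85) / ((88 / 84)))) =-27200 / 1701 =-15.99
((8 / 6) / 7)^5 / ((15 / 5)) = 1024 / 12252303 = 0.00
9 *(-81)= -729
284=284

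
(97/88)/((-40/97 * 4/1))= -9409/14080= -0.67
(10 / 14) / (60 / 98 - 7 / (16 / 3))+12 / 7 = 2668 / 3843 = 0.69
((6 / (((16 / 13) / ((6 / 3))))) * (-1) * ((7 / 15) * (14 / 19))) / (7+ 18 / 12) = -637 / 1615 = -0.39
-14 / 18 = -7 / 9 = -0.78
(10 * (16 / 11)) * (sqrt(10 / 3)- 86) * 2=-27520 / 11 + 320 * sqrt(30) / 33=-2448.71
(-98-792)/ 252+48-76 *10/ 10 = -3973/ 126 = -31.53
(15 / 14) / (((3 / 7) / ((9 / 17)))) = 45 / 34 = 1.32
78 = 78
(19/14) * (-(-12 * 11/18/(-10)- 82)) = 23161/210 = 110.29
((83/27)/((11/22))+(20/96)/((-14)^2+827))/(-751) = -452863/55315656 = -0.01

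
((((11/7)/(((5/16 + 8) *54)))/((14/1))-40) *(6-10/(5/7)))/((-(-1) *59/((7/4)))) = 14076632/1483083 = 9.49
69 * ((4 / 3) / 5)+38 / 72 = 3407 / 180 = 18.93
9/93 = 3/31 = 0.10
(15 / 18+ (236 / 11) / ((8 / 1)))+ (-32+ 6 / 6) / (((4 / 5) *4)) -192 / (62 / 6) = -405157 / 16368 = -24.75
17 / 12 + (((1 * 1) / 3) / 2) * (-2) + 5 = 73 / 12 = 6.08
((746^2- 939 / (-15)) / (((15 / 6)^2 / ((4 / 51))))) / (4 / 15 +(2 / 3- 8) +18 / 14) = -311684016 / 257975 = -1208.19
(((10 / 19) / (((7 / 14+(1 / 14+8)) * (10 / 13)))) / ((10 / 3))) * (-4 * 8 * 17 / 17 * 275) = -4004 / 19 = -210.74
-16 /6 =-8 /3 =-2.67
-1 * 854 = -854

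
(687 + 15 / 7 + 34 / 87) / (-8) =-209963 / 2436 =-86.19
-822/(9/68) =-18632/3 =-6210.67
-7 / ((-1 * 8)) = 7 / 8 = 0.88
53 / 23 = 2.30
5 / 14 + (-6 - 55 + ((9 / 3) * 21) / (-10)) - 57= -4338 / 35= -123.94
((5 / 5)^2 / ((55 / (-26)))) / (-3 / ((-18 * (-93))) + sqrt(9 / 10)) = -12143196 * sqrt(10) / 77062315 - 14508 / 15412463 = -0.50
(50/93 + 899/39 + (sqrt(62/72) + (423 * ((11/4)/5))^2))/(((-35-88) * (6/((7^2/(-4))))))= 49 * sqrt(31)/17712 + 1283150851969/1427587200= 898.84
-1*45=-45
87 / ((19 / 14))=1218 / 19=64.11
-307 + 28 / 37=-11331 / 37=-306.24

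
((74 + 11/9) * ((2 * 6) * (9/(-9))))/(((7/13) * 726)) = -17602/7623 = -2.31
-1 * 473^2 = -223729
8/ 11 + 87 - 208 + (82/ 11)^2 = -7829/ 121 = -64.70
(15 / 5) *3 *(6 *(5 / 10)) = 27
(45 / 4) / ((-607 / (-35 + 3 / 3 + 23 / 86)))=130545 / 208808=0.63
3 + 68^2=4627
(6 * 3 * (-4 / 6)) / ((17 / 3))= -36 / 17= -2.12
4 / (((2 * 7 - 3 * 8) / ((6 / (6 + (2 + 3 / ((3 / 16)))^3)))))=-2 / 4865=-0.00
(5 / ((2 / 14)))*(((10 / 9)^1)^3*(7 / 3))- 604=-1075948 / 2187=-491.97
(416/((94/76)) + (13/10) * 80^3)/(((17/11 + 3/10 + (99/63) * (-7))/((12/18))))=-6885781760/141987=-48495.86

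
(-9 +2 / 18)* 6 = -160 / 3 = -53.33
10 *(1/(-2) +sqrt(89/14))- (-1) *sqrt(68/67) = -5 +2 *sqrt(1139)/67 +5 *sqrt(1246)/7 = 21.22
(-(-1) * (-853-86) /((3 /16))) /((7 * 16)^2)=-0.40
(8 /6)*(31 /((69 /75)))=3100 /69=44.93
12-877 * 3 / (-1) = 2643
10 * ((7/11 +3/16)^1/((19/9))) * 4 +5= 8615/418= 20.61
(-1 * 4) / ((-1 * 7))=4 / 7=0.57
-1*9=-9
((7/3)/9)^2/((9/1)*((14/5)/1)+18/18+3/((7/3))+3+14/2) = 1715/956448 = 0.00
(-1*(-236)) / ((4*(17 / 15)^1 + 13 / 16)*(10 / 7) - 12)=-39648 / 733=-54.09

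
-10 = -10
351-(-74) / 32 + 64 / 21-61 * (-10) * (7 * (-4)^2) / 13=24512101 / 4368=5611.74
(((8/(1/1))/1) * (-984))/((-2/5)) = 19680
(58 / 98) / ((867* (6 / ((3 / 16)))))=29 / 1359456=0.00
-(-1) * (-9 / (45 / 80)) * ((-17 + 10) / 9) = 112 / 9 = 12.44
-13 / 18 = -0.72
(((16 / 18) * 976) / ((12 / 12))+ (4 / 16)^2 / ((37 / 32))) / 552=144457 / 91908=1.57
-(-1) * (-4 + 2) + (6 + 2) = 6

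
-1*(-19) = 19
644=644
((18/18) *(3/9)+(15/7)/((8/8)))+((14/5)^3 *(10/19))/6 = 4.40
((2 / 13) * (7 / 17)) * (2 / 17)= 28 / 3757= 0.01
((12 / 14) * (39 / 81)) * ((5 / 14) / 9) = 65 / 3969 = 0.02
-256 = -256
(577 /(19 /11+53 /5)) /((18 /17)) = 539495 /12204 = 44.21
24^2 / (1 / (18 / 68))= 2592 / 17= 152.47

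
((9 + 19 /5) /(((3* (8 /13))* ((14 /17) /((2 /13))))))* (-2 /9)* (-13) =3536 /945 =3.74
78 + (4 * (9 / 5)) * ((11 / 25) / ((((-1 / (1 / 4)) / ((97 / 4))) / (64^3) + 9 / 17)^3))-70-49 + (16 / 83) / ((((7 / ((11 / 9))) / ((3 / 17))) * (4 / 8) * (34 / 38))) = -3617982598260566722661139296293 / 184249468335006922144437328125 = -19.64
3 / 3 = 1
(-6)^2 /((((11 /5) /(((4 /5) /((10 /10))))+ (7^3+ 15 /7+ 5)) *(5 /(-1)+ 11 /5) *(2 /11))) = -1980 /9881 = -0.20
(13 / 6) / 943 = 13 / 5658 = 0.00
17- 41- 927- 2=-953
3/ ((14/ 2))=3/ 7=0.43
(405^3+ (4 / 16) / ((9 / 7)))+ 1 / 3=2391484519 / 36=66430125.53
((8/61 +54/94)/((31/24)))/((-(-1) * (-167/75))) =-3641400/14842459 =-0.25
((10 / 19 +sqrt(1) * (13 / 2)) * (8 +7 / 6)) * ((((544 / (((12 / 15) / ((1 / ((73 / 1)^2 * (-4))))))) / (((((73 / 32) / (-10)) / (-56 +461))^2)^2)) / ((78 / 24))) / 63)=-26084295660994560000000000 / 261656877253681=-99688935887.23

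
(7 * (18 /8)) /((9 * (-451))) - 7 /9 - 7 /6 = -31633 /16236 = -1.95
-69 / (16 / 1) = -69 / 16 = -4.31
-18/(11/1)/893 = -18/9823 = -0.00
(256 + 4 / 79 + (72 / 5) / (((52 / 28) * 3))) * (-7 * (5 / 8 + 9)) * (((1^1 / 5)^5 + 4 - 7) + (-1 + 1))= 838787380739 / 16046875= 52271.07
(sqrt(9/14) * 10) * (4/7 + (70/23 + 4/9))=29410 * sqrt(14)/3381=32.55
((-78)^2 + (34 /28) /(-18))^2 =2350551988801 /63504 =37014235.15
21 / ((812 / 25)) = 75 / 116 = 0.65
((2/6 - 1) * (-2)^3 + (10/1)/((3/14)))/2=26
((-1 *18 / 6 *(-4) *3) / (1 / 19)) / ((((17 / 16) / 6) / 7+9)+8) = 459648 / 11441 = 40.18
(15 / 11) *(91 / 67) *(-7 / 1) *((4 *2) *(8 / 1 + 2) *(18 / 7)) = -1965600 / 737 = -2667.03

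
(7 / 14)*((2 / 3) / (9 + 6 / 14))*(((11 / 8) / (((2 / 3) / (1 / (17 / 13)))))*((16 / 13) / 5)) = 7 / 510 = 0.01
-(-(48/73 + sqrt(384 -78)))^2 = -1632978/5329 -288 * sqrt(34)/73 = -329.44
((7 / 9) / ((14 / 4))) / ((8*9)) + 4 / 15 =437 / 1620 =0.27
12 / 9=4 / 3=1.33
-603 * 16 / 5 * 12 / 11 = -115776 / 55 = -2105.02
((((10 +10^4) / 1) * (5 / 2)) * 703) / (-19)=-925925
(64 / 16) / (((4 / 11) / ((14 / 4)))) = 77 / 2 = 38.50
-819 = -819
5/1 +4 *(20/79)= 6.01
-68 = -68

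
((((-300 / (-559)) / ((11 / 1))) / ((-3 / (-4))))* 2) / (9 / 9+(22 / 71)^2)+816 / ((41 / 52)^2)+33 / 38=114025949004481 / 86805666662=1313.58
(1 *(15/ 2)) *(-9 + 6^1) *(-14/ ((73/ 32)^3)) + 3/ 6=21032857/ 778034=27.03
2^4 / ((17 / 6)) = 96 / 17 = 5.65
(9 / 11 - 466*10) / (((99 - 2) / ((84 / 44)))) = -1076271 / 11737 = -91.70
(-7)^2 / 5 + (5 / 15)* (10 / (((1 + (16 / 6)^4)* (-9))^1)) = 9.79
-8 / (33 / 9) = -24 / 11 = -2.18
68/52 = 1.31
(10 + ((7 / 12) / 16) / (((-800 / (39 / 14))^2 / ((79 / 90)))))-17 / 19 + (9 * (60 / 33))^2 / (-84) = 468079441893949 / 79100313600000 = 5.92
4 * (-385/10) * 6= -924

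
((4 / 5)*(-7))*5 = -28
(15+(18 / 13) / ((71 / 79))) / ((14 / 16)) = 17448 / 923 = 18.90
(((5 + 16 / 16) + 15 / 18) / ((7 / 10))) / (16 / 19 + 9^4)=779 / 523635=0.00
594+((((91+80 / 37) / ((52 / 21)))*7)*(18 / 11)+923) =20613275 / 10582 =1947.96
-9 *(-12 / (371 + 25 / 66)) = 7128 / 24511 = 0.29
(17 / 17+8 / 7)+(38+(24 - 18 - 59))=-90 / 7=-12.86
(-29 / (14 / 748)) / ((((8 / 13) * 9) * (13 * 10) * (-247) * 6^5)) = 0.00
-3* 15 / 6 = -15 / 2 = -7.50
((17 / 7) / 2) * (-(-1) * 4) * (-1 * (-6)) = 204 / 7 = 29.14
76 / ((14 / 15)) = 570 / 7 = 81.43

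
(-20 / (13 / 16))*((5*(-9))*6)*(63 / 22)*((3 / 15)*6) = 3265920 / 143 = 22838.60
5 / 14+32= 453 / 14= 32.36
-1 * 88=-88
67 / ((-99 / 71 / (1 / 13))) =-4757 / 1287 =-3.70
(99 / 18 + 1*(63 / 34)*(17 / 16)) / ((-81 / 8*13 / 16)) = -956 / 1053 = -0.91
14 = 14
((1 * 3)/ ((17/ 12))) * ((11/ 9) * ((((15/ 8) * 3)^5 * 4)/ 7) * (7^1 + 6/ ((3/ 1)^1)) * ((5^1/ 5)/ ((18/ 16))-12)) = -50745234375/ 60928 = -832872.15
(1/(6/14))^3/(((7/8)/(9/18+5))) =2156/27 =79.85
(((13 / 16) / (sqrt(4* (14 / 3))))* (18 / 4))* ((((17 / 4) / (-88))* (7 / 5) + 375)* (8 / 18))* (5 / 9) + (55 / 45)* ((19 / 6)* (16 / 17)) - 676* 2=-618896 / 459 + 8578453* sqrt(42) / 709632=-1270.01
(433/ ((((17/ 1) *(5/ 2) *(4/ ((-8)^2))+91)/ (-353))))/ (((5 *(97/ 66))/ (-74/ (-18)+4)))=-7855215808/ 4360635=-1801.39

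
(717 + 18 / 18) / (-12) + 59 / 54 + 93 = 925 / 27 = 34.26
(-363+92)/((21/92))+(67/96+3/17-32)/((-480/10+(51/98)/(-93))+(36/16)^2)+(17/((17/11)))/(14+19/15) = -202354839284509/170649413634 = -1185.79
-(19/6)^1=-3.17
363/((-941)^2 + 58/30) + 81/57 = 358724043/252362636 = 1.42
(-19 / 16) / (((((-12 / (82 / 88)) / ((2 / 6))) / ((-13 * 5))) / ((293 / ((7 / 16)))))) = -14836055 / 11088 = -1338.03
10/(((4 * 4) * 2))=5/16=0.31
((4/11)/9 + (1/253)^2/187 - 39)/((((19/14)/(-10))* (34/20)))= 5875808556800/34795868481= 168.87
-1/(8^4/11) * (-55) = 605/4096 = 0.15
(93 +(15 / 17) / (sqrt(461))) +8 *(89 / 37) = 15 *sqrt(461) / 7837 +4153 / 37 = 112.28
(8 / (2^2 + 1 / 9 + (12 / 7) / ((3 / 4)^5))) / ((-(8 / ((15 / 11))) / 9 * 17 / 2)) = -153090 / 1201849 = -0.13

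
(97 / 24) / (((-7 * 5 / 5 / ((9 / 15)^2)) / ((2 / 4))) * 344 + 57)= -0.00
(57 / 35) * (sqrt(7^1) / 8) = 57 * sqrt(7) / 280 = 0.54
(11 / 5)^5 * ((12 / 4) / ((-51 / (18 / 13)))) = -2898918 / 690625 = -4.20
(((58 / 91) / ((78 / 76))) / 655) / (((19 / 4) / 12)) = 1856 / 774865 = 0.00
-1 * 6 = -6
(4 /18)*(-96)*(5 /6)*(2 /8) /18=-20 /81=-0.25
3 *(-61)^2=11163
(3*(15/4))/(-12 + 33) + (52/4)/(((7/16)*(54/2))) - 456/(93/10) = -1110773/23436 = -47.40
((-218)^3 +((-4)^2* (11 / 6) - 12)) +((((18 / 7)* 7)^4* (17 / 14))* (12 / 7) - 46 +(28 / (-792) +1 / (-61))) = -6002104405837 / 591822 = -10141739.25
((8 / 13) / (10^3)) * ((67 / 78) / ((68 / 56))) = 469 / 1077375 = 0.00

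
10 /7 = 1.43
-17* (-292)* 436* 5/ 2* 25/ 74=67634500/ 37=1827959.46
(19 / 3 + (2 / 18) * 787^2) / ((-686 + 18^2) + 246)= -309713 / 522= -593.32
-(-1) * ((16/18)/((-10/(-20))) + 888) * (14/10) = 1245.69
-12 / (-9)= 4 / 3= 1.33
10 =10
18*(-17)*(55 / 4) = -8415 / 2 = -4207.50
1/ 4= 0.25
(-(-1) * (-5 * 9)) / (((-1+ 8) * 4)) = -45 / 28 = -1.61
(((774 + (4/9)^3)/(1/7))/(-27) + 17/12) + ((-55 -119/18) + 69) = -15107401/78732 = -191.88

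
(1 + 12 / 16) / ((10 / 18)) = 63 / 20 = 3.15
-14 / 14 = -1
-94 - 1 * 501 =-595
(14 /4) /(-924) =-0.00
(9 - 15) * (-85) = 510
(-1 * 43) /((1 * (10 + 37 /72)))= -3096 /757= -4.09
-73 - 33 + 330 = 224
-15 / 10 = -3 / 2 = -1.50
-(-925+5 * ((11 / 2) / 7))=12895 / 14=921.07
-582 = -582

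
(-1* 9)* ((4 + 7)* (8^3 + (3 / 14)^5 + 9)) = -27740448153 / 537824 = -51579.04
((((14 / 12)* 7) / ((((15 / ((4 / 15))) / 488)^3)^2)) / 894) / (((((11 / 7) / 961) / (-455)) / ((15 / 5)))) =-3251265802.54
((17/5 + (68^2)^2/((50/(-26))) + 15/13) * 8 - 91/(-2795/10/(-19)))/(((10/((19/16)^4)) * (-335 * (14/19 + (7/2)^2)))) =1538929268401905067/378532976640000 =4065.51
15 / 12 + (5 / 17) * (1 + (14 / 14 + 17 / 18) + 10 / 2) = 2195 / 612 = 3.59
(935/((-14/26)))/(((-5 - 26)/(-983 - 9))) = -388960/7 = -55565.71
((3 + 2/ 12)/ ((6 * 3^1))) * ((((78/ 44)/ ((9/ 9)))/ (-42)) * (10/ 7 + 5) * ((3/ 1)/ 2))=-1235/ 17248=-0.07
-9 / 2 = -4.50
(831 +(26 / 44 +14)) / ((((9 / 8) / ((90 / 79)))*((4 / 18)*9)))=428.15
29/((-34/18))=-261/17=-15.35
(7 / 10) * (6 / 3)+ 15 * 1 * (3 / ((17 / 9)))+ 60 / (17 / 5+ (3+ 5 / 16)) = 519776 / 15215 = 34.16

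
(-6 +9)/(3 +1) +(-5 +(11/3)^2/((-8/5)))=-911/72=-12.65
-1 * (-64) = 64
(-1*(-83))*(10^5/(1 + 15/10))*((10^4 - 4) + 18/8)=33194190000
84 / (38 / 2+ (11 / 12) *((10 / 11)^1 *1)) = 72 / 17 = 4.24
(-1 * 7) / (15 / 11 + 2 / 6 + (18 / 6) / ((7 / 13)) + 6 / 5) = -8085 / 9781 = -0.83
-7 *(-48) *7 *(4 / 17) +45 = 10173 / 17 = 598.41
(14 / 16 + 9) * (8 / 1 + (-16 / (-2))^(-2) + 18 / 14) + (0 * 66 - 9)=296937 / 3584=82.85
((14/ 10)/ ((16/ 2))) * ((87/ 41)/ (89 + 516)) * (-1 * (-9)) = 5481/ 992200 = 0.01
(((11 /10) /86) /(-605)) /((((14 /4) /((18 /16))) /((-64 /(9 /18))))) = 72 /82775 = 0.00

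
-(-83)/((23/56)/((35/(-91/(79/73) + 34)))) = -12851720/91011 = -141.21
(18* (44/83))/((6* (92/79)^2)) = 205953/175628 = 1.17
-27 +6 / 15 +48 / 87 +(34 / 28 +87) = 126197 / 2030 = 62.17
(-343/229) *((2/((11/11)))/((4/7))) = -2401/458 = -5.24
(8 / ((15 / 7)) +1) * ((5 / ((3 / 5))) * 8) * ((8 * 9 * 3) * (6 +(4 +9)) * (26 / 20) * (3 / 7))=5050656 / 7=721522.29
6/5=1.20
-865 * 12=-10380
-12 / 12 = -1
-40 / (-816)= 5 / 102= 0.05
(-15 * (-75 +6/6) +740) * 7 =12950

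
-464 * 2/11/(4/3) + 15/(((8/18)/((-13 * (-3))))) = 55131/44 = 1252.98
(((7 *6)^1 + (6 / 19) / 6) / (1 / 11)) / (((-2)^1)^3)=-8789 / 152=-57.82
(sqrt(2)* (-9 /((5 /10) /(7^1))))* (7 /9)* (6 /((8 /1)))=-147* sqrt(2) /2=-103.94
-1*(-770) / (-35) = -22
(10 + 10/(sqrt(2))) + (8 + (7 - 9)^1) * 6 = 5 * sqrt(2) + 46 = 53.07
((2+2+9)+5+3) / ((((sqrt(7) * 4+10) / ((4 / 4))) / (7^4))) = -84035 / 2+16807 * sqrt(7) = 2449.64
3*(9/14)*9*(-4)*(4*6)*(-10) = 116640/7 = 16662.86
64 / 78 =32 / 39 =0.82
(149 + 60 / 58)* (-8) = -34808 / 29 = -1200.28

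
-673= -673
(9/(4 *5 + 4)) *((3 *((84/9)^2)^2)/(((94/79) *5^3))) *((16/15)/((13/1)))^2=0.39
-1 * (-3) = 3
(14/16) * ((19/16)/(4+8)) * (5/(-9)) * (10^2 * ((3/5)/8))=-3325/9216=-0.36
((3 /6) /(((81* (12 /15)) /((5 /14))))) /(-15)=-5 /27216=-0.00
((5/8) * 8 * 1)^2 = 25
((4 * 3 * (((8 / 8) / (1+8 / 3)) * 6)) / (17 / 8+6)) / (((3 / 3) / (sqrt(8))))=3456 * sqrt(2) / 715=6.84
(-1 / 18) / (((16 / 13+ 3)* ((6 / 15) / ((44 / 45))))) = -0.03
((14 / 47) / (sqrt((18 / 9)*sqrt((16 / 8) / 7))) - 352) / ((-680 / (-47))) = -2068 / 85 + 7*14^(1 / 4) / 680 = -24.31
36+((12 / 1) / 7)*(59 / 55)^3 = 44391048 / 1164625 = 38.12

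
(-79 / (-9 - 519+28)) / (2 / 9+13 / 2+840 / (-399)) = 13509 / 394750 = 0.03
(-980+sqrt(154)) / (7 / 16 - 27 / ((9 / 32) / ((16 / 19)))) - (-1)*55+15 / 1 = 82.03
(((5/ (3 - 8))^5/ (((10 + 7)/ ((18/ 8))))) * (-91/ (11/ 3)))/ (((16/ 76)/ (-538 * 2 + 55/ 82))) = -4116366891/ 245344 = -16777.94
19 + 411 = 430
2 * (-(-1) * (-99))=-198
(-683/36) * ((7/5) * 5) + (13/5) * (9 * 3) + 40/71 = -792899/12780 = -62.04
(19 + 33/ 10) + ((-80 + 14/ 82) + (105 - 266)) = -89597/ 410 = -218.53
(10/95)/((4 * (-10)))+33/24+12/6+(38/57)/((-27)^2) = 5606801/1662120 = 3.37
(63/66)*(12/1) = 126/11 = 11.45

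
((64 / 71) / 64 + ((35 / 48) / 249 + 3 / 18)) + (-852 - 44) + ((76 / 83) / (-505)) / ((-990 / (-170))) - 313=-5698275244457 / 4713928560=-1208.82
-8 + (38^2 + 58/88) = 63213/44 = 1436.66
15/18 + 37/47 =457/282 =1.62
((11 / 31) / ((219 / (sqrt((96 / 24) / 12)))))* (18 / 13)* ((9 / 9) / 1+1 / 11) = 24* sqrt(3) / 29419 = 0.00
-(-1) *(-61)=-61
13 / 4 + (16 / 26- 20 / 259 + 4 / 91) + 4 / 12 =24043 / 5772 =4.17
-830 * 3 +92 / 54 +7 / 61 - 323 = -4630016 / 1647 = -2811.18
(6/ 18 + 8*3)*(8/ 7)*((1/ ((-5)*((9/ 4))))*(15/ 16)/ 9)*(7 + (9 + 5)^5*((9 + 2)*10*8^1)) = -3290458502/ 27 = -121868833.41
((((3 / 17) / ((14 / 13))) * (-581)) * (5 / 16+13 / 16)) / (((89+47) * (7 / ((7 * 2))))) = -29133 / 18496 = -1.58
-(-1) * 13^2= 169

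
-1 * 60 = -60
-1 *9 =-9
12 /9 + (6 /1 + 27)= 103 /3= 34.33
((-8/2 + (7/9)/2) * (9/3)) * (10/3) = -325/9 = -36.11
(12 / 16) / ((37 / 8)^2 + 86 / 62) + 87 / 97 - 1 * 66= -285236829 / 4383527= -65.07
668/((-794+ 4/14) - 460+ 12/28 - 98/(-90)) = -105210/197221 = -0.53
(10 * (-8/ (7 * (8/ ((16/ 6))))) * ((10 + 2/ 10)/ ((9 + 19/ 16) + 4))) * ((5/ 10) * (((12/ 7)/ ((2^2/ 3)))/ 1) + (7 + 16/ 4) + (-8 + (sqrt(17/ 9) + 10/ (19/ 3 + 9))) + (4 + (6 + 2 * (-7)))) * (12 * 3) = -52224 * sqrt(17)/ 1589 - 7441920/ 255829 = -164.60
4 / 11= 0.36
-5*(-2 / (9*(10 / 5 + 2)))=5 / 18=0.28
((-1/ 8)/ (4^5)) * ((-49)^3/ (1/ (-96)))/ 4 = -352947/ 1024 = -344.67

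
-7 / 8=-0.88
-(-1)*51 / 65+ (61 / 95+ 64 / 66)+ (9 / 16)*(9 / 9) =1929451 / 652080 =2.96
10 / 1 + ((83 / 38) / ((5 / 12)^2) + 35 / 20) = 24.33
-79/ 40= -1.98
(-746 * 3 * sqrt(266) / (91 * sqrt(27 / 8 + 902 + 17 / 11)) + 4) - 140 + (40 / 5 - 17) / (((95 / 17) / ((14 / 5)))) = -66742 / 475 - 2984 * sqrt(116760567) / 2420873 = -153.83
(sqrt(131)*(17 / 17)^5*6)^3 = 28296*sqrt(131) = 323862.52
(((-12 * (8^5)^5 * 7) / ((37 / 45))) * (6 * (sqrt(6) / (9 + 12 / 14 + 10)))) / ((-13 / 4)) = 23991132890252315972044062720 * sqrt(6) / 66859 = 878954724605830024317605.90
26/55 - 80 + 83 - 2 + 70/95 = 2309/1045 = 2.21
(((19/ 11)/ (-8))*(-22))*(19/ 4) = 361/ 16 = 22.56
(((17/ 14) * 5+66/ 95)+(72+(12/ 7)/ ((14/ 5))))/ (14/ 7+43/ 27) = 19953351/ 903070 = 22.10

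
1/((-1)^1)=-1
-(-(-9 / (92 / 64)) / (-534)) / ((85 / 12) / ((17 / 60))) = 24 / 51175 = 0.00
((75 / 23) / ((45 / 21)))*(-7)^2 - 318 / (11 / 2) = 16.75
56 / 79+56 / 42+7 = 2143 / 237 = 9.04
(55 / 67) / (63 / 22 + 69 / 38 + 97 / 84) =193116 / 1372495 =0.14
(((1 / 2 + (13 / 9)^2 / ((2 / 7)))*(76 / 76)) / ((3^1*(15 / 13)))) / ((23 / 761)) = 6252376 / 83835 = 74.58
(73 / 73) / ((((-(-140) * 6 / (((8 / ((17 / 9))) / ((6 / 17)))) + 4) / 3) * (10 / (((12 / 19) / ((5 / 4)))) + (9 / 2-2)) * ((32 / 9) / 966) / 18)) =352107 / 39590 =8.89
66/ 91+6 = 6.73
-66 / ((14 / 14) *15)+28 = 118 / 5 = 23.60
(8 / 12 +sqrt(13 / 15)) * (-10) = -15.98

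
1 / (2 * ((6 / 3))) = 1 / 4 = 0.25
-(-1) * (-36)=-36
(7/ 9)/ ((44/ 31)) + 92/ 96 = 1193/ 792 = 1.51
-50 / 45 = -10 / 9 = -1.11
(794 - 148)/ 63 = 646/ 63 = 10.25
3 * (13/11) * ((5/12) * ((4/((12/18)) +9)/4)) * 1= 975/176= 5.54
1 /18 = 0.06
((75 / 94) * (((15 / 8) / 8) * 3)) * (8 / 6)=1125 / 1504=0.75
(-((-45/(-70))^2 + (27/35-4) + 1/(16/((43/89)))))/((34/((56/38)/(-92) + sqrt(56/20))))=-57157/43560160 + 57157 * sqrt(70)/3488800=0.14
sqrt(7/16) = sqrt(7)/4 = 0.66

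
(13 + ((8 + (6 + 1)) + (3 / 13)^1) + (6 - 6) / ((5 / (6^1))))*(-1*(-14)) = 5138 / 13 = 395.23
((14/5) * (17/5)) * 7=1666/25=66.64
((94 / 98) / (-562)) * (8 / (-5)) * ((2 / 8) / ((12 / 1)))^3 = 47 / 1903426560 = 0.00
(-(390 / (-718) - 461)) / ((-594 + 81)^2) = 165694 / 94477671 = 0.00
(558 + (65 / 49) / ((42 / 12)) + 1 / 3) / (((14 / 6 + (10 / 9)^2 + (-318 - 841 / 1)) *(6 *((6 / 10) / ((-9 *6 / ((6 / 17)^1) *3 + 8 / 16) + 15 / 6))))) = 196620930 / 3210137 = 61.25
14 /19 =0.74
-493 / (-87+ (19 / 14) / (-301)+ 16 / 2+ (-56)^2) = -2077502 / 12882179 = -0.16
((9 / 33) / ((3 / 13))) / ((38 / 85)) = 1105 / 418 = 2.64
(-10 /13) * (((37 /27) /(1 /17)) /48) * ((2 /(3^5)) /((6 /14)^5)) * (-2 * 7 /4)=370006105 /497428776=0.74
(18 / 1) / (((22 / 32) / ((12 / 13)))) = 24.17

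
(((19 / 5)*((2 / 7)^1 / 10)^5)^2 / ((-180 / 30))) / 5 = -361 / 2068910515136718750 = -0.00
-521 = -521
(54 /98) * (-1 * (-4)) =108 /49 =2.20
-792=-792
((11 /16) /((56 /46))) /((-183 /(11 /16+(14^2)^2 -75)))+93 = -11071653 /437248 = -25.32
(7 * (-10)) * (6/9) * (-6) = 280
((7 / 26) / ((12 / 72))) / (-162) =-7 / 702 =-0.01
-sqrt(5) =-2.24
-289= -289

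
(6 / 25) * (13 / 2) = 39 / 25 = 1.56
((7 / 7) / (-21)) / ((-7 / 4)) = 4 / 147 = 0.03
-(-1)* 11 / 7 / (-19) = -11 / 133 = -0.08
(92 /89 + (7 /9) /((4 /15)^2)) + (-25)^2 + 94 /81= 73604663 /115344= 638.13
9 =9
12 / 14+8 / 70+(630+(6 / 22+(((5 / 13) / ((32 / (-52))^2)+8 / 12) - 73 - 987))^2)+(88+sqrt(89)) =sqrt(89)+174881137934051 / 156119040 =1120187.59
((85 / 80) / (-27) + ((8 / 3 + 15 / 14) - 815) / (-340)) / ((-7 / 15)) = -603199 / 119952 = -5.03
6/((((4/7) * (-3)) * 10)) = -7/20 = -0.35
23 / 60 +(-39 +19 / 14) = -15649 / 420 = -37.26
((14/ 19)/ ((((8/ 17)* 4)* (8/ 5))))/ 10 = 119/ 4864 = 0.02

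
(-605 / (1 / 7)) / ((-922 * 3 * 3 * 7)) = 605 / 8298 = 0.07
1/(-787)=-1/787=-0.00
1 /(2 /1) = 1 /2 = 0.50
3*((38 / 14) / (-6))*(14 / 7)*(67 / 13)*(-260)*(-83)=-2113180 / 7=-301882.86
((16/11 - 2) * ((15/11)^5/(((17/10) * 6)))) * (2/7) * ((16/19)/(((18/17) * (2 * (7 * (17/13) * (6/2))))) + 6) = -12148875000/28038495947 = -0.43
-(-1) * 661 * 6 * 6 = 23796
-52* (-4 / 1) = 208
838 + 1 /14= 11733 /14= 838.07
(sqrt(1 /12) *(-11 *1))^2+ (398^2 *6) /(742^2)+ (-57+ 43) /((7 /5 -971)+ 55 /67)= 905455569019 /76577396196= 11.82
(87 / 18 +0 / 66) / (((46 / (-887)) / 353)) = -9080219 / 276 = -32899.34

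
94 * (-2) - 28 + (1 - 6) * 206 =-1246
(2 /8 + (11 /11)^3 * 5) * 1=21 /4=5.25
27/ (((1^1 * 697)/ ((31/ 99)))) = 93/ 7667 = 0.01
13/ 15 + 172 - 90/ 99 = 28373/ 165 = 171.96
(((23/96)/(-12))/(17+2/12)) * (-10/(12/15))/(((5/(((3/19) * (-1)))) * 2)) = -115/500992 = -0.00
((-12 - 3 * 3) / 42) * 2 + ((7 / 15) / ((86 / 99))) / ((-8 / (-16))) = 16 / 215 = 0.07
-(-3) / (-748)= -0.00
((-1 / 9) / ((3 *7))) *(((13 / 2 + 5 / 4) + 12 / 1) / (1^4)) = -79 / 756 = -0.10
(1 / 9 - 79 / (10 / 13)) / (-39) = 2.63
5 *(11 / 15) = 11 / 3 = 3.67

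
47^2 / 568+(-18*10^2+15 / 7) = -7132817 / 3976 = -1793.97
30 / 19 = 1.58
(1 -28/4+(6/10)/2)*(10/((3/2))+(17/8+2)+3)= -6289/80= -78.61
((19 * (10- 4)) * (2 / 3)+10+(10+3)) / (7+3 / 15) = 55 / 4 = 13.75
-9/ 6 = -3/ 2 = -1.50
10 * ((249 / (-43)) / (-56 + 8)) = 415 / 344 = 1.21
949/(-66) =-14.38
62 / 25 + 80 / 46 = 2426 / 575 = 4.22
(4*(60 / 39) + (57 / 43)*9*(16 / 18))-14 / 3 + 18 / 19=13.04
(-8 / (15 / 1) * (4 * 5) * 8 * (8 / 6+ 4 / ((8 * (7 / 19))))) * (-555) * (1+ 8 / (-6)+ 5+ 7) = 13379200 / 9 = 1486577.78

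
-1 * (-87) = 87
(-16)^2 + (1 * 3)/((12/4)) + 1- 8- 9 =241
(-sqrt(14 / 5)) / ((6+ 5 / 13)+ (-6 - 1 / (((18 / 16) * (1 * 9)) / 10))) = 1053 * sqrt(70) / 3175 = 2.77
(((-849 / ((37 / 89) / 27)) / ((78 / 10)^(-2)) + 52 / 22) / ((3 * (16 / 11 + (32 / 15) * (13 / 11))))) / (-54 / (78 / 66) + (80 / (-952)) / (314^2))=1301585413020750221 / 211450290955240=6155.51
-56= -56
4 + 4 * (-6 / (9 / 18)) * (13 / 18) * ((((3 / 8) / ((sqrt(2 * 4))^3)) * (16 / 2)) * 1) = 4-13 * sqrt(2) / 4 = -0.60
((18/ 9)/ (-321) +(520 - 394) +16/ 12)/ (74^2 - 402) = 6812/ 271459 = 0.03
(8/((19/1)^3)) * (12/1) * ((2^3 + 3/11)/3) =2912/75449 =0.04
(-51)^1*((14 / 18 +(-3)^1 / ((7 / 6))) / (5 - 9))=-1921 / 84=-22.87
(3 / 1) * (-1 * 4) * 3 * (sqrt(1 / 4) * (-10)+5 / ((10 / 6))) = 72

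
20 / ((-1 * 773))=-20 / 773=-0.03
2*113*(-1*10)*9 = -20340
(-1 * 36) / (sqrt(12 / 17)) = -6 * sqrt(51) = -42.85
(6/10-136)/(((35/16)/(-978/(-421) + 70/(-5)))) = 53250112/73675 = 722.77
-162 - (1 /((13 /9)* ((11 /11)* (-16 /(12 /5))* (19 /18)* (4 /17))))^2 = -15830597961 /97614400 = -162.17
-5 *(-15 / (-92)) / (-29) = 75 / 2668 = 0.03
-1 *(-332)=332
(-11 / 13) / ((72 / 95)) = -1045 / 936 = -1.12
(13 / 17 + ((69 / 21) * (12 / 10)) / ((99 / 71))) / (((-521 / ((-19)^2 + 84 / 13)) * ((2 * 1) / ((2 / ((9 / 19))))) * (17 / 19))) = -7155343817 / 1196890695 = -5.98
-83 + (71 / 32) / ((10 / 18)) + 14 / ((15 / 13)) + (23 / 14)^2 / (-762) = -199762657 / 2987040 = -66.88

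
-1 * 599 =-599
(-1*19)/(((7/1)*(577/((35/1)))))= -95/577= -0.16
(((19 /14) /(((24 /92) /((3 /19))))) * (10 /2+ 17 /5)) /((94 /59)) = 4071 /940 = 4.33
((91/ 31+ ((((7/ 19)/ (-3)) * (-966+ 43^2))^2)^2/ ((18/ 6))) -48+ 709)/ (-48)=-45248368445918497/ 47121988464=-960238.94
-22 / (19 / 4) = -88 / 19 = -4.63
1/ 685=0.00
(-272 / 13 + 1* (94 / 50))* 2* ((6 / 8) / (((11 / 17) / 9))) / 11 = -2840751 / 78650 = -36.12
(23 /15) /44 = 23 /660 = 0.03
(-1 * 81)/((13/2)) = -162/13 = -12.46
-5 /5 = -1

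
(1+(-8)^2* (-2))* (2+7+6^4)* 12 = -1988820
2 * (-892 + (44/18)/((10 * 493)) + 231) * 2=-58657096/22185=-2644.00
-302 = -302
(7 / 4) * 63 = 441 / 4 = 110.25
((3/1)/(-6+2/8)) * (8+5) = -6.78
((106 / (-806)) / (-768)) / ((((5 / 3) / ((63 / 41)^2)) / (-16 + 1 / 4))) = -13252491 / 3468508160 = -0.00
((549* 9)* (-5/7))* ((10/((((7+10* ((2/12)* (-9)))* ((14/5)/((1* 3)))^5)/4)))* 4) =93801796875/941192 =99662.76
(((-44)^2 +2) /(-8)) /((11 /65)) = -62985 /44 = -1431.48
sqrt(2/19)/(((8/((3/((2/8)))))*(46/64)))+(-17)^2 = 48*sqrt(38)/437+289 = 289.68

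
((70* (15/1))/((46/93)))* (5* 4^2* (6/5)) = 4687200/23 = 203791.30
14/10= 7/5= 1.40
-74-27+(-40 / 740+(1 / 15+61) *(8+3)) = 316727 / 555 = 570.68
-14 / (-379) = 14 / 379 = 0.04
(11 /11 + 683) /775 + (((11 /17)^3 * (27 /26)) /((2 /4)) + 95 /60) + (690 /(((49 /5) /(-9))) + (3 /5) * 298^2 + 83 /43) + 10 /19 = 1252057622224238681 /23778869396100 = 52654.21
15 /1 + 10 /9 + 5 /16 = 2365 /144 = 16.42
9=9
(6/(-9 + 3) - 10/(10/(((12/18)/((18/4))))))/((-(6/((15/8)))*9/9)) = 155/432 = 0.36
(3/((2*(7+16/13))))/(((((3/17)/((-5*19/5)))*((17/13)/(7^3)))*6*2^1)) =-1101373/2568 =-428.88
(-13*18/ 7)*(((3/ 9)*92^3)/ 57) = -20245888/ 133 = -152224.72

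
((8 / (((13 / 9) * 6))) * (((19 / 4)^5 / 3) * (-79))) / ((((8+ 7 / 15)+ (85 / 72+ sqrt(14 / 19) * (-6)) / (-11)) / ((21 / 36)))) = -20300184976615005 / 4933770737792+ 4357253312775 * sqrt(266) / 308360671112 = -3884.08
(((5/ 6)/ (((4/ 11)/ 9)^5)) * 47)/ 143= 2543645.53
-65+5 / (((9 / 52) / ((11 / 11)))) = -325 / 9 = -36.11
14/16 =7/8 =0.88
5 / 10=1 / 2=0.50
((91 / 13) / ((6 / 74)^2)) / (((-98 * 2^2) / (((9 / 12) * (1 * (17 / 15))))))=-23273 / 10080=-2.31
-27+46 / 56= -733 / 28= -26.18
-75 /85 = -0.88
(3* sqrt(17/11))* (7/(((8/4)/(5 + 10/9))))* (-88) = -1540* sqrt(187)/3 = -7019.73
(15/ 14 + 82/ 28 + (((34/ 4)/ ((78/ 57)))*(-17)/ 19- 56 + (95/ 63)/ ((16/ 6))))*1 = -124471/ 2184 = -56.99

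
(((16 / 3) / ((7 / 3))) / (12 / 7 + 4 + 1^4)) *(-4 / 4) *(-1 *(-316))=-5056 / 47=-107.57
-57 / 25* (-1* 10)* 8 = 912 / 5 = 182.40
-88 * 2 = -176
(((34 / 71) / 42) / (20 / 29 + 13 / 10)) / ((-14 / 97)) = -239105 / 6022149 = -0.04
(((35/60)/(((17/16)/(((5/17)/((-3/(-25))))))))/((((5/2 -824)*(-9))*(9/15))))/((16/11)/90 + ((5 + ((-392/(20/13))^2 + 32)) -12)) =1375000/294403176222633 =0.00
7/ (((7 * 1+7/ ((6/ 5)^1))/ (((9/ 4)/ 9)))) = 3/ 22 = 0.14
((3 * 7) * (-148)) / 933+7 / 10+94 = 284157 / 3110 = 91.37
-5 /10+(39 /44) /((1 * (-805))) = -17749 /35420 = -0.50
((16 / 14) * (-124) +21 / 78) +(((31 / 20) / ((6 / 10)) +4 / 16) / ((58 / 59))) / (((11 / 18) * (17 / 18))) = -7922091 / 58058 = -136.45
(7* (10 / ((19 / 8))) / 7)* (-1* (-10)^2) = -8000 / 19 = -421.05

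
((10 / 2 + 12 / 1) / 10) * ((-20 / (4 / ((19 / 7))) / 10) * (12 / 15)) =-323 / 175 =-1.85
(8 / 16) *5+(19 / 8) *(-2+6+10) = 143 / 4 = 35.75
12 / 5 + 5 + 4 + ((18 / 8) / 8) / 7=12813 / 1120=11.44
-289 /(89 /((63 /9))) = -2023 /89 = -22.73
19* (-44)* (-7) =5852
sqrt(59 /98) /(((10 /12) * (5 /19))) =57 * sqrt(118) /175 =3.54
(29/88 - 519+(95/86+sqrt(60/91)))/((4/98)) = -95964981/7568+7 * sqrt(1365)/13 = -12660.47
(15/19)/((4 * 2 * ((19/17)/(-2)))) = -0.18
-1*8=-8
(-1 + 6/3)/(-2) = -1/2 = -0.50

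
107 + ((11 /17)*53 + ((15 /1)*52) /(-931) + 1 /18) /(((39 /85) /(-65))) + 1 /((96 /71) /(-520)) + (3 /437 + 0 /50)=-11621044601 /2312604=-5025.09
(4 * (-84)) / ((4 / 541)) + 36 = -45408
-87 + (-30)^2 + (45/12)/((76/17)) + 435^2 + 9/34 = 982122087/5168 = 190039.10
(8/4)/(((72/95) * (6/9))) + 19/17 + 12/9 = 2615/408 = 6.41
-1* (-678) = 678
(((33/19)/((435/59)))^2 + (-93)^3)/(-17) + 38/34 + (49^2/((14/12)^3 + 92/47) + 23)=222997597214382782/4644192087025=48016.45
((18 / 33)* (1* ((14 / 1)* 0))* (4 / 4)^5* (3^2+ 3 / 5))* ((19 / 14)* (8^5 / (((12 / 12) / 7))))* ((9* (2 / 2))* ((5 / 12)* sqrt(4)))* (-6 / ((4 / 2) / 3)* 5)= 0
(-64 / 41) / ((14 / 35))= -160 / 41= -3.90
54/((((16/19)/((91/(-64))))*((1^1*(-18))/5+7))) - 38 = -564167/8704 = -64.82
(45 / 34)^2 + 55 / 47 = 158755 / 54332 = 2.92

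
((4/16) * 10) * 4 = 10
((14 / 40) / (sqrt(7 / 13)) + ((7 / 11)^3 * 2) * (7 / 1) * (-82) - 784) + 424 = -872924 / 1331 + sqrt(91) / 20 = -655.36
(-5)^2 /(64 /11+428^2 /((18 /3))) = 825 /1007704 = 0.00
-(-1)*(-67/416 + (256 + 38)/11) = 121567/4576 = 26.57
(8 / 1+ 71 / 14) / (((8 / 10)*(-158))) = -915 / 8848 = -0.10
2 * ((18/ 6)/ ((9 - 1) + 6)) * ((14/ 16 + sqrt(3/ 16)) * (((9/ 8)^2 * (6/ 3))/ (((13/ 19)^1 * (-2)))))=-4617/ 6656 - 4617 * sqrt(3)/ 23296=-1.04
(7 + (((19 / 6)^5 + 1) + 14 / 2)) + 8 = 2654947 / 7776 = 341.43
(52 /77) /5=52 /385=0.14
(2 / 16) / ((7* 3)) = 1 / 168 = 0.01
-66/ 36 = -11/ 6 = -1.83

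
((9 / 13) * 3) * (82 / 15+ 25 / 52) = 41751 / 3380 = 12.35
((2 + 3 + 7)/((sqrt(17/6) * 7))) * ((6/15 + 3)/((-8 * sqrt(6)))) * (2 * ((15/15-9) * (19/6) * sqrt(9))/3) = 76 * sqrt(17)/35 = 8.95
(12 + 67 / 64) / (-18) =-0.72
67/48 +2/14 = 517/336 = 1.54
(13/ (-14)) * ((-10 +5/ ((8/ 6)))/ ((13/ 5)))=125/ 56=2.23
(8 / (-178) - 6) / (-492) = 269 / 21894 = 0.01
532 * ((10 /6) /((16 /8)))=443.33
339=339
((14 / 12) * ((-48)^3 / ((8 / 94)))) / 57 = -505344 / 19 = -26597.05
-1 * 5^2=-25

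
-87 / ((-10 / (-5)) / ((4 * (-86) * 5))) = 74820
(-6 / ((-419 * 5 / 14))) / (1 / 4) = 336 / 2095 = 0.16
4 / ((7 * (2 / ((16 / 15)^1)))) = 0.30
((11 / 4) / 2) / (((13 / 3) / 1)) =33 / 104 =0.32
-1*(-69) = 69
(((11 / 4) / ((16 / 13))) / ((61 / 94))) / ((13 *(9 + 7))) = 517 / 31232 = 0.02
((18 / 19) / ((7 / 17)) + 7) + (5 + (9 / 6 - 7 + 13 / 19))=9.48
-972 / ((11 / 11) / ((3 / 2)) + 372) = -1458 / 559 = -2.61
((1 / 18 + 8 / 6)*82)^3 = 1076890625 / 729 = 1477216.22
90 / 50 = 9 / 5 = 1.80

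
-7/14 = -1/2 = -0.50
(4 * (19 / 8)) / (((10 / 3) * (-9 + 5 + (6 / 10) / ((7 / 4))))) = -399 / 512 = -0.78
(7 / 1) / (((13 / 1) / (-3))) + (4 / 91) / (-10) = -1.62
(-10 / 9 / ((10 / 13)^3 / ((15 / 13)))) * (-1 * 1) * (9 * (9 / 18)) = 507 / 40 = 12.68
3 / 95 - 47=-4462 / 95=-46.97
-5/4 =-1.25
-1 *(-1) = 1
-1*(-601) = 601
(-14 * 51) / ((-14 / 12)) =612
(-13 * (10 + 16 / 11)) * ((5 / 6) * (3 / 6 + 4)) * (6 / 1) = -36855 / 11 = -3350.45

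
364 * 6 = 2184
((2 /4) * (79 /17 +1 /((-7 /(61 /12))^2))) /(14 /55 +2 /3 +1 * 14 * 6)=34137455 /1120511616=0.03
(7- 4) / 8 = 3 / 8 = 0.38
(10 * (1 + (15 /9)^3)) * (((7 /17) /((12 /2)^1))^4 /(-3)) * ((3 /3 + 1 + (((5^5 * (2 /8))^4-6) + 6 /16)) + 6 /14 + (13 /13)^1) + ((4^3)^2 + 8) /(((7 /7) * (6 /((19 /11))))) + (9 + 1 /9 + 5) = -239279332623699540421 /1543115287296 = -155062511.92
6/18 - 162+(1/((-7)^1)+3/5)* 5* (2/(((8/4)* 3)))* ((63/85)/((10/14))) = -205117/1275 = -160.88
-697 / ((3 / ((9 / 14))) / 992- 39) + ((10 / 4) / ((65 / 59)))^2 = 903088961 / 39224900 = 23.02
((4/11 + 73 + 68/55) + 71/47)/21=5962/1645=3.62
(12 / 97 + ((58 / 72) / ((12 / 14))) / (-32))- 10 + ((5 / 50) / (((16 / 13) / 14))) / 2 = -31300303 / 3352320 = -9.34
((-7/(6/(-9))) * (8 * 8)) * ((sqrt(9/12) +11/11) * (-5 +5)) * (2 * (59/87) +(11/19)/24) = 0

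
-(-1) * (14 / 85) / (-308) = -1 / 1870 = -0.00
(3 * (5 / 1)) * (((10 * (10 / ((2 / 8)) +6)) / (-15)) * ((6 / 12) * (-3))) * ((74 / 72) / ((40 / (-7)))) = -5957 / 48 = -124.10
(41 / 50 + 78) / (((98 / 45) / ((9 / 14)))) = 45603 / 1960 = 23.27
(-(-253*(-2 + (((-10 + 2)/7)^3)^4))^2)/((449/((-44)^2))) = -2426030.38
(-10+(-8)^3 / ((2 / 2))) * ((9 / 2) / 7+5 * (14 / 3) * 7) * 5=-2995845 / 7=-427977.86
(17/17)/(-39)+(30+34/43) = 30.77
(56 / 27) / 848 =0.00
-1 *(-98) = 98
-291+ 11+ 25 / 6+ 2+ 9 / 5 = -8161 / 30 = -272.03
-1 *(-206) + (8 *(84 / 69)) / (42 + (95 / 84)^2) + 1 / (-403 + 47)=206.22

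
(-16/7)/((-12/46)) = 184/21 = 8.76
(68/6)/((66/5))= 85/99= 0.86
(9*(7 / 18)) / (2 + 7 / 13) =91 / 66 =1.38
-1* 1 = -1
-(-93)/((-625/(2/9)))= -62/1875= -0.03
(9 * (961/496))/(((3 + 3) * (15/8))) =31/20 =1.55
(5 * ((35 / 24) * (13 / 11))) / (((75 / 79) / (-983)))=-7066787 / 792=-8922.71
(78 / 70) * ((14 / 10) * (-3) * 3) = -351 / 25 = -14.04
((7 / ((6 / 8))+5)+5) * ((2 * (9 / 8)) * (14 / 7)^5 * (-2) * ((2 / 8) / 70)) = -9.94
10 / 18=5 / 9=0.56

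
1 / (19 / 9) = 9 / 19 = 0.47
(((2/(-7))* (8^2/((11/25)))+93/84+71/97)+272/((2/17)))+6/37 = 2511985565/1105412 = 2272.44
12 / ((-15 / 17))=-68 / 5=-13.60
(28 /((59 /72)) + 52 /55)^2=12984146704 /10530025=1233.06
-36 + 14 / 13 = -454 / 13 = -34.92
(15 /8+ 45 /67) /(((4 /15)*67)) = 20475 /143648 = 0.14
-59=-59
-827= -827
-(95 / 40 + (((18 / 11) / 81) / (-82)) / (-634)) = -24447361 / 10293624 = -2.38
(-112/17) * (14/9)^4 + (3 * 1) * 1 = -3967981/111537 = -35.58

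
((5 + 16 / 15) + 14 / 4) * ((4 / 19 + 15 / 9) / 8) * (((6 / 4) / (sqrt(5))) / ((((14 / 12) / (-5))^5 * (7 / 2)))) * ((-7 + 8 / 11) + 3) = 3198123000 * sqrt(5) / 3512663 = 2035.84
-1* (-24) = 24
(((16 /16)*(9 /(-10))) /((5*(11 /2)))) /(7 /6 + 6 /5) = -54 /3905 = -0.01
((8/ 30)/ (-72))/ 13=-1/ 3510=-0.00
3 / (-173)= -3 / 173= -0.02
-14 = -14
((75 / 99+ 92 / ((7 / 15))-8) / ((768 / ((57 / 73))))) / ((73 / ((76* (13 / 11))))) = 205867831 / 866623296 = 0.24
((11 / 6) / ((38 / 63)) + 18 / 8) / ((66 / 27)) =1809 / 836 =2.16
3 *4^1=12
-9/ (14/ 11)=-99/ 14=-7.07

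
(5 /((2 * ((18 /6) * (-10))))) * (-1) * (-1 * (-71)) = 5.92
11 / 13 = 0.85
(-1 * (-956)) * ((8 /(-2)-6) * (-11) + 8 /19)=2005688 /19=105562.53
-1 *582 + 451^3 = 91733269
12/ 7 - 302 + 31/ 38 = -299.47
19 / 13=1.46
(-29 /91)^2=841 /8281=0.10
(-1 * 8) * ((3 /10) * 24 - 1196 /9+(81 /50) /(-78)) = 2941606 /2925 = 1005.68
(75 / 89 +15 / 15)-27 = -2239 / 89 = -25.16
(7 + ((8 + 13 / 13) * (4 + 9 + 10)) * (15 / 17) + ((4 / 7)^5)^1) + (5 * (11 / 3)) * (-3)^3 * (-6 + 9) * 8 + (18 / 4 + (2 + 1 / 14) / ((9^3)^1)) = -2434023105550 / 208289151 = -11685.79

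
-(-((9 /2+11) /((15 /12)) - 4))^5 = 130691232 /3125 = 41821.19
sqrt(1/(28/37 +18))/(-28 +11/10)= -5*sqrt(25678)/93343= -0.01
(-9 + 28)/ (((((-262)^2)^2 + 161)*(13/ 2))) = 38/ 61255985661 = 0.00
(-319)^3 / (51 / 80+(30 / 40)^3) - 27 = -10387772033 / 339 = -30642395.38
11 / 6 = 1.83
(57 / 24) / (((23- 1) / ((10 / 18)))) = 95 / 1584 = 0.06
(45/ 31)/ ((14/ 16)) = 360/ 217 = 1.66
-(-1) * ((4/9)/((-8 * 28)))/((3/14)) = -1/108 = -0.01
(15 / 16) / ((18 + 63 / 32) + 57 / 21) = 210 / 5081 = 0.04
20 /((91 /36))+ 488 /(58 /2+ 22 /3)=21.34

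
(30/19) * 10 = 300/19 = 15.79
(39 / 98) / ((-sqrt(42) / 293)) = -3809* sqrt(42) / 1372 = -17.99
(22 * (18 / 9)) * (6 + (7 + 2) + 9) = 1056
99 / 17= 5.82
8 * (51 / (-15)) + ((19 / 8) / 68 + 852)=2243551 / 2720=824.83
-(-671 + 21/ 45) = 10058/ 15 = 670.53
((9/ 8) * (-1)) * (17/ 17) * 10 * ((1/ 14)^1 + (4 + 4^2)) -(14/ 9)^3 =-9371869/ 40824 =-229.57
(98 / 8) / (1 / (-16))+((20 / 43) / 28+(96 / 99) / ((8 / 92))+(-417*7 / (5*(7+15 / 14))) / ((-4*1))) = -1871645561 / 11224290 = -166.75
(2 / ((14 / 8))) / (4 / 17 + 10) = 68 / 609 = 0.11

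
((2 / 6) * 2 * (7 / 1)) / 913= 14 / 2739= 0.01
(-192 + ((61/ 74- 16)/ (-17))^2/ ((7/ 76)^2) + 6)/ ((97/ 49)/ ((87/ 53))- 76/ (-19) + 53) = -77638878213/ 49085596306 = -1.58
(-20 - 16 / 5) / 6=-58 / 15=-3.87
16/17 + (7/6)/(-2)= 0.36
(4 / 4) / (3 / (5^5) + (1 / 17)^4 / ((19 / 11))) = 4959059375 / 4795072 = 1034.20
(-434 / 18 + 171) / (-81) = -1322 / 729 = -1.81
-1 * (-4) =4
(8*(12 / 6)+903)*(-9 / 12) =-2757 / 4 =-689.25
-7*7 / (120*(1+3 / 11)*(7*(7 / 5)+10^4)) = -77 / 2402352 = -0.00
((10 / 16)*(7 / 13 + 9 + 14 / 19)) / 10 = 1269 / 1976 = 0.64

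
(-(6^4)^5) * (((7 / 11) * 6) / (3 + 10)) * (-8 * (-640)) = -786220310951142359040 / 143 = -5498044132525471042.24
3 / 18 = 1 / 6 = 0.17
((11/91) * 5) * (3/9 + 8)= 1375/273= 5.04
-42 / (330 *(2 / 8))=-28 / 55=-0.51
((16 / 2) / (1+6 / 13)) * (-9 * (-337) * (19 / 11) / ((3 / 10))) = 1051440 / 11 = 95585.45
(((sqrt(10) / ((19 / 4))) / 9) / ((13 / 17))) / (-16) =-17 * sqrt(10) / 8892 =-0.01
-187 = -187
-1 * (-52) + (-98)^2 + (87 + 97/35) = 341102/35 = 9745.77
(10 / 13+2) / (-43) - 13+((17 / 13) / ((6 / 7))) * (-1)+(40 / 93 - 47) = -2119681 / 34658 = -61.16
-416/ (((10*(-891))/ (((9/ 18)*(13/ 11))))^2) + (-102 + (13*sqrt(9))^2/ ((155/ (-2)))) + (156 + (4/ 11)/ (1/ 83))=64.56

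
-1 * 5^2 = -25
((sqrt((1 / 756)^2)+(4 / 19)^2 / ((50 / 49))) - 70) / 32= -477297623 / 218332800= -2.19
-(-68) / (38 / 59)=2006 / 19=105.58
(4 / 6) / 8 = 1 / 12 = 0.08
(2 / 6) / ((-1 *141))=-1 / 423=-0.00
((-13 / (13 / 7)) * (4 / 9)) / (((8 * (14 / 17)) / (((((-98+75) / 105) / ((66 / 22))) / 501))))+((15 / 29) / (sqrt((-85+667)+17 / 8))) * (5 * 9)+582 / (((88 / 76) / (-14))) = -439769799739 / 62494740+1350 * sqrt(9346) / 135517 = -7035.95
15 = 15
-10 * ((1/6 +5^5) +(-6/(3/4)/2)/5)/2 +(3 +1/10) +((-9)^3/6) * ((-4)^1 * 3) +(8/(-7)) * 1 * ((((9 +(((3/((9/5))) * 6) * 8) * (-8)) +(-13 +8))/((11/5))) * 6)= -14066047/1155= -12178.40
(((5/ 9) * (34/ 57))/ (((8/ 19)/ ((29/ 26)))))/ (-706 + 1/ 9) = -2465/ 1982136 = -0.00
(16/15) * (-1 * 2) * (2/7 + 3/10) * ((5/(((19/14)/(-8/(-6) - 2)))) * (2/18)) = 2624/7695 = 0.34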